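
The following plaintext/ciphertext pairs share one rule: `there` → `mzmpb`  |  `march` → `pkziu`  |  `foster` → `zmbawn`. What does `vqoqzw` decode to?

Read the word backwards and shift each letter +8.
Undoing it on vqoqzw: shift back: v−8=n, q−8=i, o−8=g, q−8=i, z−8=r, w−8=o → nigiro; then reverse → origin.

origin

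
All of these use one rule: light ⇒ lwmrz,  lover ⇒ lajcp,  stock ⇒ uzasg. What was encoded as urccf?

This is an affine cipher: with a=0,…,z=25, each position x becomes (5x+8) mod 26.
Decoding urccf: u(20)→21·(20−8)≡18=s; r(17)→21·(17−8)≡7=h; c(2)→21·(2−8)≡4=e; c(2)→21·(2−8)≡4=e; f(5)→21·(5−8)≡15=p (all mod 26).

sheep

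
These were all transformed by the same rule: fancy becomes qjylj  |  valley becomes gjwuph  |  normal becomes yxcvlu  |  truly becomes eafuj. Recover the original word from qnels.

fetch

Shifts by position in fancy: pos 0: f→q (+11), pos 1: a→j (+9), pos 2: n→y (+11), pos 3: c→l (+9) — repeating every 2. The shifts repeat in a cycle of length 2: positions 0,1,… shift by +11, +9, then the pattern repeats.
Undoing it on qnels: q−11=f, n−9=e, e−11=t, l−9=c, s−11=h.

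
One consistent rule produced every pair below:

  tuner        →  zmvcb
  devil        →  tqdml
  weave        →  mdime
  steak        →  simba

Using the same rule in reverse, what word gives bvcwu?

The output letters match the input read backwards, each shifted +8: tuner reversed is renut. The word is reversed, then every letter is shifted forward by 8.
Reversing it on bvcwu: shift back: b−8=t, v−8=n, c−8=u, w−8=o, u−8=m → tnuom; then reverse → mount.

mount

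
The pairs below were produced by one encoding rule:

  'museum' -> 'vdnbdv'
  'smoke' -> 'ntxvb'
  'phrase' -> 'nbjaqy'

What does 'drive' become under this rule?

Read the word backwards and shift each letter +9.
Applying it to drive: reverse → evird; then shift: e+9=n, v+9=e, i+9=r, r+9=a, d+9=m.

neram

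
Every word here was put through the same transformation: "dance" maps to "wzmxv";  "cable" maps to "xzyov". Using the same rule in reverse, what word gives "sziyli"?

Each pair mirrors across the alphabet (d↔w, a↔z, n↔m): positions sum to 25. Letters are reflected about the middle of the alphabet (position → 25−position): Atbash.
Decoding sziyli: s↔h, z↔a, i↔r, y↔b, l↔o, i↔r.

harbor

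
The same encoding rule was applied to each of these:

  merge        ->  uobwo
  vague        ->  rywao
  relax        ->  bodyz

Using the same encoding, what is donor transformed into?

xclcb

m(12)→u(20) and e(4)→o(14) fit y≡17x+24 (mod 26); the inverse of 17 mod 26 is 23. This is an affine cipher: with a=0,…,z=25, each position x becomes (17x+24) mod 26.
On donor: d(3)→17·3+24≡23=x; o(14)→17·14+24≡2=c; n(13)→17·13+24≡11=l; o(14)→17·14+24≡2=c; r(17)→17·17+24≡1=b (all mod 26).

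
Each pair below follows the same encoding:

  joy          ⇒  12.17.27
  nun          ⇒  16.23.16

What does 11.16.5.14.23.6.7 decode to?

include

j is letter #10 and maps to 12: an offset of 2. Each letter is replaced by its alphabet position (a=1..z=26) + 2.
Reversing it on 11.16.5.14.23.6.7: 11→(11−2)÷1=9=i, 16→(16−2)÷1=14=n, 5→(5−2)÷1=3=c, 14→(14−2)÷1=12=l, 23→(23−2)÷1=21=u, 6→(6−2)÷1=4=d, 7→(7−2)÷1=5=e.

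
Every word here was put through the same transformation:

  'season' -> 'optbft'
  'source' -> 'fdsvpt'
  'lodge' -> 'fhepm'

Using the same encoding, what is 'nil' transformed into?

mjo

The output letters match the input read backwards, each shifted +1: season reversed is nosaes. Two steps: reverse the string, then apply a Caesar shift of +1.
On nil: reverse → lin; then shift: l+1=m, i+1=j, n+1=o.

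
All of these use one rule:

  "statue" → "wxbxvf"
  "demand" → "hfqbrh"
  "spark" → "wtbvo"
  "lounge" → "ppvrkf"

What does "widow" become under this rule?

The shift depends on letter class: consonant s→w is +4, but vowel a→b is +1. The rule splits by letter class: vowels +1, consonants +4.
Applying it to widow: w(cons)+4=a, i(vowel)+1=j, d(cons)+4=h, o(vowel)+1=p, w(cons)+4=a.

ajhpa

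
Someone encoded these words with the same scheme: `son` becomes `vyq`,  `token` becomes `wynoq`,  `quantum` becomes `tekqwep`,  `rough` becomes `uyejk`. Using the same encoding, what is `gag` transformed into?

Vowels shift forward by 10 and consonants shift forward by 3.
On gag: g(cons)+3=j, a(vowel)+10=k, g(cons)+3=j.

jkj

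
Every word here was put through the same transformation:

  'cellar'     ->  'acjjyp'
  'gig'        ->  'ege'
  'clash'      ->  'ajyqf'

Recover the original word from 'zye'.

bag

This is a Caesar cipher with shift 24.
Decoding zye: z−24=b, y−24=a, e−24=g.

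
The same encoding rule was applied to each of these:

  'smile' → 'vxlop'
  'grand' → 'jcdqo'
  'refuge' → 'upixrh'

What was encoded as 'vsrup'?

shore

Shifts by position in smile: pos 0: s→v (+3), pos 1: m→x (+11), pos 2: i→l (+3), pos 3: l→o (+3), pos 4: e→p (+11) — repeating every 3. It's a Vigenère-style cipher with numeric key [3,11,3]: position i shifts by key[i mod 3].
Reversing it on vsrup: v−3=s, s−11=h, r−3=o, u−3=r, p−11=e.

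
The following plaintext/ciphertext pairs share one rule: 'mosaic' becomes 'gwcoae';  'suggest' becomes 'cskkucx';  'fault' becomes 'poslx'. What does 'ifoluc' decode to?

whales

m(12)→g(6) and o(14)→w(22) fit y≡21x+14 (mod 26); the inverse of 21 mod 26 is 5. Treating letters as 0–25, the rule is x ↦ 21x + 14 (mod 26).
Decoding ifoluc: i(8)→5·(8−14)≡22=w; f(5)→5·(5−14)≡7=h; o(14)→5·(14−14)≡0=a; l(11)→5·(11−14)≡11=l; u(20)→5·(20−14)≡4=e; c(2)→5·(2−14)≡18=s (all mod 26).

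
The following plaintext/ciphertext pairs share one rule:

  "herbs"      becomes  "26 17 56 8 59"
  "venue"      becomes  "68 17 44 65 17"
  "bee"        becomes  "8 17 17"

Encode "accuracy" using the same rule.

5 11 11 65 56 5 11 77

The formula is n = 3×(alphabet index, a=1) + 2.
Applying it to accuracy: a=1→5, c=3→11, c=3→11, u=21→65, r=18→56, a=1→5, c=3→11, y=25→77.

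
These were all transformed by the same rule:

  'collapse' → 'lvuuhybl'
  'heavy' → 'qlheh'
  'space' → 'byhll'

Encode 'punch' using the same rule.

ybwlq

Two shifts are in play — +7 for a/e/i/o/u, +9 for every other letter.
Applying it to punch: p(cons)+9=y, u(vowel)+7=b, n(cons)+9=w, c(cons)+9=l, h(cons)+9=q.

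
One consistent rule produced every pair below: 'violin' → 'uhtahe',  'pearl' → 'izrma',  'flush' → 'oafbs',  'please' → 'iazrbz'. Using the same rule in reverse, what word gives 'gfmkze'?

Each letter's alphabet position (a=0..z=25) is mapped through 15·x+17 mod 26 — an affine cipher.
Reversing it on gfmkze: g(6)→7·(6−17)≡1=b; f(5)→7·(5−17)≡20=u; m(12)→7·(12−17)≡17=r; k(10)→7·(10−17)≡3=d; z(25)→7·(25−17)≡4=e; e(4)→7·(4−17)≡13=n (all mod 26).

burden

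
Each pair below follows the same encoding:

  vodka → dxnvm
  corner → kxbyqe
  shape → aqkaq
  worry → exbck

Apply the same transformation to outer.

In vodka: v→d is +8, o→x is +9, d→n is +10, k→v is +11 — the shift increases by 1 each position. Each letter shifts forward by (position + 8), i.e. 8, 9, 10, … — the shift grows by one for each successive letter.
Applying it to outer: o+8=w, u+9=d, t+10=d, e+11=p, r+12=d.

wddpd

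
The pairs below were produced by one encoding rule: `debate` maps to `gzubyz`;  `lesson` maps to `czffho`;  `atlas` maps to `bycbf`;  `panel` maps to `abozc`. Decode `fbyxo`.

satin

Each letter's alphabet position (a=0..z=25) is mapped through 19·x+1 mod 26 — an affine cipher.
Decoding fbyxo: f(5)→11·(5−1)≡18=s; b(1)→11·(1−1)≡0=a; y(24)→11·(24−1)≡19=t; x(23)→11·(23−1)≡8=i; o(14)→11·(14−1)≡13=n (all mod 26).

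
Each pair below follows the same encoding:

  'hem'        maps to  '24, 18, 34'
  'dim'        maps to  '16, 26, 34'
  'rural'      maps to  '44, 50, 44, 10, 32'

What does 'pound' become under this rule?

h(#8)→24 and e(#5)→18: differences scale by 2, so n = 2·pos + 8. With a=1..z=26, the number is 2·pos + 8.
On pound: p=16→40, o=15→38, u=21→50, n=14→36, d=4→16.

40, 38, 50, 36, 16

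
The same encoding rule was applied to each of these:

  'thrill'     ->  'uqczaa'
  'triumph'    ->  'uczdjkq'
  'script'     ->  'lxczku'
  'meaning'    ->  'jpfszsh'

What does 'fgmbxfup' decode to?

t(19)→u(20) and h(7)→q(16) fit y≡9x+5 (mod 26); the inverse of 9 mod 26 is 3. Each letter's alphabet position (a=0..z=25) is mapped through 9·x+5 mod 26 — an affine cipher.
Reversing it on fgmbxfup: f(5)→3·(5−5)≡0=a; g(6)→3·(6−5)≡3=d; m(12)→3·(12−5)≡21=v; b(1)→3·(1−5)≡14=o; x(23)→3·(23−5)≡2=c; f(5)→3·(5−5)≡0=a; u(20)→3·(20−5)≡19=t; p(15)→3·(15−5)≡4=e (all mod 26).

advocate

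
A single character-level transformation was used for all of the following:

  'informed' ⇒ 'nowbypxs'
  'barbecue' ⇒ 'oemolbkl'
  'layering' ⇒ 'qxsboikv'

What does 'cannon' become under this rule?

The output letters match the input read backwards, each shifted +10: informed reversed is demrofni. The word is reversed, then every letter is shifted forward by 10.
Applying it to cannon: reverse → nonnac; then shift: n+10=x, o+10=y, n+10=x, n+10=x, a+10=k, c+10=m.

xyxxkm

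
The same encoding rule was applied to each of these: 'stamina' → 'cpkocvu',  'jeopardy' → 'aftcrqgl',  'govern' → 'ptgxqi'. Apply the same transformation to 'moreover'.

The output letters match the input read backwards, each shifted +2: stamina reversed is animats. Two steps: reverse the string, then apply a Caesar shift of +2.
For moreover: reverse → revoerom; then shift: r+2=t, e+2=g, v+2=x, o+2=q, e+2=g, r+2=t, o+2=q, m+2=o.

tgxqgtqo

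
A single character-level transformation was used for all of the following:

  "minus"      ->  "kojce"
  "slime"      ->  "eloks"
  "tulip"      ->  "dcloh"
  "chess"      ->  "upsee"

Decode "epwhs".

m(12)→k(10) and i(8)→o(14) fit y≡25x+22 (mod 26); the inverse of 25 mod 26 is 25. Each letter's alphabet position (a=0..z=25) is mapped through 25·x+22 mod 26 — an affine cipher.
Decoding epwhs: e(4)→25·(4−22)≡18=s; p(15)→25·(15−22)≡7=h; w(22)→25·(22−22)≡0=a; h(7)→25·(7−22)≡15=p; s(18)→25·(18−22)≡4=e (all mod 26).

shape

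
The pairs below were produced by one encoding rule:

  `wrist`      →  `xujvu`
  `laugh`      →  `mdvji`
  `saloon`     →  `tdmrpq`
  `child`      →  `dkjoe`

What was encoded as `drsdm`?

Shifts by position in wrist: pos 0: w→x (+1), pos 1: r→u (+3), pos 2: i→j (+1), pos 3: s→v (+3) — repeating every 2. It's a Vigenère-style cipher with numeric key [1,3]: position i shifts by key[i mod 2].
Reversing it on drsdm: d−1=c, r−3=o, s−1=r, d−3=a, m−1=l.

coral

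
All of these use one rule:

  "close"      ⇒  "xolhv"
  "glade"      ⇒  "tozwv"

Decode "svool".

Each pair mirrors across the alphabet (c↔x, l↔o, o↔l): positions sum to 25. Letters are reflected about the middle of the alphabet (position → 25−position): Atbash.
Reversing it on svool: s↔h, v↔e, o↔l, o↔l, l↔o.

hello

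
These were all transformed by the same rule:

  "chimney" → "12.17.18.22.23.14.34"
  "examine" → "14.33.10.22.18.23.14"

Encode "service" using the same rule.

28.14.27.31.18.12.14

c is letter #3 and maps to 12: an offset of 9. Each letter is replaced by its alphabet position (a=1..z=26) + 9.
On service: s=19→28, e=5→14, r=18→27, v=22→31, i=9→18, c=3→12, e=5→14.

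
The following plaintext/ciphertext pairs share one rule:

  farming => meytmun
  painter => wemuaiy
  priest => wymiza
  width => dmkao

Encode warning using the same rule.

Vowels shift forward by 4 and consonants shift forward by 7.
For warning: w(cons)+7=d, a(vowel)+4=e, r(cons)+7=y, n(cons)+7=u, i(vowel)+4=m, n(cons)+7=u, g(cons)+7=n.

deyumun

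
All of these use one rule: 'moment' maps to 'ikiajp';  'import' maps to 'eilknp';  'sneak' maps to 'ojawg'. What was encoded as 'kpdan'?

other

Compare letters: m→i is +22, o→k is +22, m→i is +22 — a constant shift. It's a constant shift of +22 (ROT22).
Reversing it on kpdan: k−22=o, p−22=t, d−22=h, a−22=e, n−22=r.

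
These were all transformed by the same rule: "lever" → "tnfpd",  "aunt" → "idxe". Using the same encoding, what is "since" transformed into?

arxnq

Letter i (0-indexed) is shifted by i+8, so successive shifts are 8, 9, 10, ….
For since: s+8=a, i+9=r, n+10=x, c+11=n, e+12=q.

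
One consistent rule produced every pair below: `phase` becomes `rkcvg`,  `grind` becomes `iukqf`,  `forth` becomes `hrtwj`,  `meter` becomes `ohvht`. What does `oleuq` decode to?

micro

A repeating key of period 2 is used — shifts +2, +3 over and over.
Undoing it on oleuq: o−2=m, l−3=i, e−2=c, u−3=r, q−2=o.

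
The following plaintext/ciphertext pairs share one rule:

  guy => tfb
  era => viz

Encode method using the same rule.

Letters are reflected about the middle of the alphabet (position → 25−position): Atbash.
Applying it to method: m↔n, e↔v, t↔g, h↔s, o↔l, d↔w.

nvgslw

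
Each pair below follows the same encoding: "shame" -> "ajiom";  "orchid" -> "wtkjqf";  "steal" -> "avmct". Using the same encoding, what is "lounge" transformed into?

tqcpog

Shifts by position in shame: pos 0: s→a (+8), pos 1: h→j (+2), pos 2: a→i (+8), pos 3: m→o (+2) — repeating every 2. A repeating key of period 2 is used — shifts +8, +2 over and over.
On lounge: l+8=t, o+2=q, u+8=c, n+2=p, g+8=o, e+2=g.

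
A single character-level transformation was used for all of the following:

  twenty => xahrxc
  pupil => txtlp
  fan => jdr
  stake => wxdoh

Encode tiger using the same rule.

xlkhv

The shift depends on letter class: consonant t→x is +4, but vowel e→h is +3. The rule splits by letter class: vowels +3, consonants +4.
Applying it to tiger: t(cons)+4=x, i(vowel)+3=l, g(cons)+4=k, e(vowel)+3=h, r(cons)+4=v.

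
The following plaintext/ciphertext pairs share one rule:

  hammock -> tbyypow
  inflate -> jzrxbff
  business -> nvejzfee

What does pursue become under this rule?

The rule splits by letter class: vowels +1, consonants +12.
On pursue: p(cons)+12=b, u(vowel)+1=v, r(cons)+12=d, s(cons)+12=e, u(vowel)+1=v, e(vowel)+1=f.

bvdevf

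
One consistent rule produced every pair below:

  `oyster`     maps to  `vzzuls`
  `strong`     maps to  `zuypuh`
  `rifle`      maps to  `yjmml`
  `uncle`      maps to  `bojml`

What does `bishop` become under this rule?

Shifts by position in oyster: pos 0: o→v (+7), pos 1: y→z (+1), pos 2: s→z (+7), pos 3: t→u (+1) — repeating every 2. The shifts repeat in a cycle of length 2: positions 0,1,… shift by +7, +1, then the pattern repeats.
On bishop: b+7=i, i+1=j, s+7=z, h+1=i, o+7=v, p+1=q.

ijzivq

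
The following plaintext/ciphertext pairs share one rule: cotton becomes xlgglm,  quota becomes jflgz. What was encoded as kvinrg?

Each pair mirrors across the alphabet (c↔x, o↔l, t↔g): positions sum to 25. Letters are reflected about the middle of the alphabet (position → 25−position): Atbash.
Reversing it on kvinrg: k↔p, v↔e, i↔r, n↔m, r↔i, g↔t.

permit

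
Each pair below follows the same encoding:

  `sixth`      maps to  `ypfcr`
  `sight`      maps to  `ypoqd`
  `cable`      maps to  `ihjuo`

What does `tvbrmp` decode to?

Letter i (0-indexed) is shifted by i+6, so successive shifts are 6, 7, 8, ….
Undoing it on tvbrmp: t−6=n, v−7=o, b−8=t, r−9=i, m−10=c, p−11=e.

notice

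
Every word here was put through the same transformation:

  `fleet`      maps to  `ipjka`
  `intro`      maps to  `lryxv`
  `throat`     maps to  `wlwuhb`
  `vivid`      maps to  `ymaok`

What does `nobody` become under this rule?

In fleet: f→i is +3, l→p is +4, e→j is +5, e→k is +6 — the shift increases by 1 each position. The shift increases by 1 at each position, starting from +3: 3, 4, 5, ….
For nobody: n+3=q, o+4=s, b+5=g, o+6=u, d+7=k, y+8=g.

qsgukg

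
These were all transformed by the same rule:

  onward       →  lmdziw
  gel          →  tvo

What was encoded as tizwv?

Each pair mirrors across the alphabet (o↔l, n↔m, w↔d): positions sum to 25. Each letter is replaced by its mirror in the alphabet: a↔z, b↔y, c↔x, and so on (the Atbash cipher).
Decoding tizwv: t↔g, i↔r, z↔a, w↔d, v↔e.

grade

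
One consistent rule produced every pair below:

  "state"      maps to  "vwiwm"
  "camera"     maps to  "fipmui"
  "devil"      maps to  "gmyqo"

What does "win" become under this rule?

The shift depends on letter class: consonant s→v is +3, but vowel a→i is +8. Two shifts are in play — +8 for a/e/i/o/u, +3 for every other letter.
Applying it to win: w(cons)+3=z, i(vowel)+8=q, n(cons)+3=q.

zqq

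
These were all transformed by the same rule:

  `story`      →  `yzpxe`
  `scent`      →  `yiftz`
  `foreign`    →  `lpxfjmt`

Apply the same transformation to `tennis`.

The shift depends on letter class: consonant s→y is +6, but vowel o→p is +1. Two shifts are in play — +1 for a/e/i/o/u, +6 for every other letter.
On tennis: t(cons)+6=z, e(vowel)+1=f, n(cons)+6=t, n(cons)+6=t, i(vowel)+1=j, s(cons)+6=y.

zfttjy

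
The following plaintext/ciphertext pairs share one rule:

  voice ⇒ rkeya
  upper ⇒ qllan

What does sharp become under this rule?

odwnl

Compare letters: v→r is +22, o→k is +22, i→e is +22 — a constant shift. This is a Caesar cipher with shift 22.
Applying it to sharp: s+22=o, h+22=d, a+22=w, r+22=n, p+22=l.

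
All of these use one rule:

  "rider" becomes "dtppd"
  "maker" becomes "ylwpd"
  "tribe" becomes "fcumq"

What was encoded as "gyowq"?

It's a Vigenère-style cipher with numeric key [12,11]: position i shifts by key[i mod 2].
Undoing it on gyowq: g−12=u, y−11=n, o−12=c, w−11=l, q−12=e.

uncle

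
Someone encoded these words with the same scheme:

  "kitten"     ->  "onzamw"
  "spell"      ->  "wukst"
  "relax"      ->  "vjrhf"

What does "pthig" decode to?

In kitten: k→o is +4, i→n is +5, t→z is +6, t→a is +7 — the shift increases by 1 each position. Letter i (0-indexed) is shifted by i+4, so successive shifts are 4, 5, 6, ….
Decoding pthig: p−4=l, t−5=o, h−6=b, i−7=b, g−8=y.

lobby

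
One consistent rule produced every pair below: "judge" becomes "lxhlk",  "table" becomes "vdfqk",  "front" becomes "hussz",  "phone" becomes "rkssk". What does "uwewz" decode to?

In judge: j→l is +2, u→x is +3, d→h is +4, g→l is +5 — the shift increases by 1 each position. Letter i (0-indexed) is shifted by i+2, so successive shifts are 2, 3, 4, ….
Undoing it on uwewz: u−2=s, w−3=t, e−4=a, w−5=r, z−6=t.

start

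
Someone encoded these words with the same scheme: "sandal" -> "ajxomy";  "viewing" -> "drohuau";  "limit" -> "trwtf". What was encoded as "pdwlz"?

human

In sandal: s→a is +8, a→j is +9, n→x is +10, d→o is +11 — the shift increases by 1 each position. Each letter shifts forward by (position + 8), i.e. 8, 9, 10, … — the shift grows by one for each successive letter.
Undoing it on pdwlz: p−8=h, d−9=u, w−10=m, l−11=a, z−12=n.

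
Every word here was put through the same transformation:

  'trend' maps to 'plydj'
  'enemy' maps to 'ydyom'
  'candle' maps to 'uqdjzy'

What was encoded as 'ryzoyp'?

helmet

t(19)→p(15) and r(17)→l(11) fit y≡15x+16 (mod 26); the inverse of 15 mod 26 is 7. This is an affine cipher: with a=0,…,z=25, each position x becomes (15x+16) mod 26.
Decoding ryzoyp: r(17)→7·(17−16)≡7=h; y(24)→7·(24−16)≡4=e; z(25)→7·(25−16)≡11=l; o(14)→7·(14−16)≡12=m; y(24)→7·(24−16)≡4=e; p(15)→7·(15−16)≡19=t (all mod 26).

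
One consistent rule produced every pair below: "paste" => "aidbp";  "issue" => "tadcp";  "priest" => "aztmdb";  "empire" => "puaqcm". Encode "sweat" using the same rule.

Shifts by position in paste: pos 0: p→a (+11), pos 1: a→i (+8), pos 2: s→d (+11), pos 3: t→b (+8) — repeating every 2. It's a Vigenère-style cipher with numeric key [11,8]: position i shifts by key[i mod 2].
For sweat: s+11=d, w+8=e, e+11=p, a+8=i, t+11=e.

depie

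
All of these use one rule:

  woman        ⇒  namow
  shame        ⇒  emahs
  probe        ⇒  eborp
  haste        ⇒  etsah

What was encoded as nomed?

demon

The output letters match the input read backwards: woman reversed is namow. It's just the letters in reverse order.
Reversing it on nomed: then reverse → demon.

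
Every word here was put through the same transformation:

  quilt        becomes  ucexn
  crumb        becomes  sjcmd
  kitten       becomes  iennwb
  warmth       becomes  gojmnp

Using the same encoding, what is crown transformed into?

q(16)→u(20) and u(20)→c(2) fit y≡15x+14 (mod 26); the inverse of 15 mod 26 is 7. Treating letters as 0–25, the rule is x ↦ 15x + 14 (mod 26).
For crown: c(2)→15·2+14≡18=s; r(17)→15·17+14≡9=j; o(14)→15·14+14≡16=q; w(22)→15·22+14≡6=g; n(13)→15·13+14≡1=b (all mod 26).

sjqgb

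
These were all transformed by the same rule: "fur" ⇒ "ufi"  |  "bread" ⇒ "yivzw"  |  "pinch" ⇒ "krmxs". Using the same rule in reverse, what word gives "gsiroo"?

thrill

Letters are reflected about the middle of the alphabet (position → 25−position): Atbash.
Reversing it on gsiroo: g↔t, s↔h, i↔r, r↔i, o↔l, o↔l.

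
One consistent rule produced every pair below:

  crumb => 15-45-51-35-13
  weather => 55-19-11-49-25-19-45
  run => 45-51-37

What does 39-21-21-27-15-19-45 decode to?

officer

c(#3)→15 and r(#18)→45: differences scale by 2, so n = 2·pos + 9. Each letter becomes 2×(its alphabet position, a=1..z=26) + 9.
Reversing it on 39-21-21-27-15-19-45: 39→(39−9)÷2=15=o, 21→(21−9)÷2=6=f, 21→(21−9)÷2=6=f, 27→(27−9)÷2=9=i, 15→(15−9)÷2=3=c, 19→(19−9)÷2=5=e, 45→(45−9)÷2=18=r.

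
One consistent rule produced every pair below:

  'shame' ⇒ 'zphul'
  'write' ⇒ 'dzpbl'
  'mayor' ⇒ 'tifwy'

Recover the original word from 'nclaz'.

It's a Vigenère-style cipher with numeric key [7,8]: position i shifts by key[i mod 2].
Decoding nclaz: n−7=g, c−8=u, l−7=e, a−8=s, z−7=s.

guess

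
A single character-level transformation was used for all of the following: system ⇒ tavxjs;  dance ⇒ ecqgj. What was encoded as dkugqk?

In system: s→t is +1, y→a is +2, s→v is +3, t→x is +4 — the shift increases by 1 each position. Each letter shifts forward by (position + 1), i.e. 1, 2, 3, … — the shift grows by one for each successive letter.
Decoding dkugqk: d−1=c, k−2=i, u−3=r, g−4=c, q−5=l, k−6=e.

circle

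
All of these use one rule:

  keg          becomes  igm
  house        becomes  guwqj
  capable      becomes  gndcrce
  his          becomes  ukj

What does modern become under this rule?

ptgfqo

The output letters match the input read backwards, each shifted +2: keg reversed is gek. The word is reversed, then every letter is shifted forward by 2.
For modern: reverse → nredom; then shift: n+2=p, r+2=t, e+2=g, d+2=f, o+2=q, m+2=o.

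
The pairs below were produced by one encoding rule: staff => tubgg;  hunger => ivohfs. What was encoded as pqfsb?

Compare letters: s→t is +1, t→u is +1, a→b is +1 — a constant shift. Every letter moves 1 place later in the alphabet, wrapping around z→a.
Decoding pqfsb: p−1=o, q−1=p, f−1=e, s−1=r, b−1=a.

opera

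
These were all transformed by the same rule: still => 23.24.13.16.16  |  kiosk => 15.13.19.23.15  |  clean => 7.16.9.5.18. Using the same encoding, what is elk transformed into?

9.16.15

The number is (letter's place in the alphabet, a=1) + 4.
Applying it to elk: e=5→9, l=12→16, k=11→15.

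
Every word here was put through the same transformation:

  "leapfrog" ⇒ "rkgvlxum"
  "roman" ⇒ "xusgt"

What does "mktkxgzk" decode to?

generate

Compare letters: l→r is +6, e→k is +6, a→g is +6 — a constant shift. It's a constant shift of +6 (ROT6).
Undoing it on mktkxgzk: m−6=g, k−6=e, t−6=n, k−6=e, x−6=r, g−6=a, z−6=t, k−6=e.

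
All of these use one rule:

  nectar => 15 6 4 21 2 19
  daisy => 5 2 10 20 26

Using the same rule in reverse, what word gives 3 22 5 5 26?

buddy

The number is (letter's place in the alphabet, a=1) + 1.
Undoing it on 3 22 5 5 26: 3→(3−1)÷1=2=b, 22→(22−1)÷1=21=u, 5→(5−1)÷1=4=d, 5→(5−1)÷1=4=d, 26→(26−1)÷1=25=y.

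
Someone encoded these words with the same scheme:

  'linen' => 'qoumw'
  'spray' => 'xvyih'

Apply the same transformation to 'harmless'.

In linen: l→q is +5, i→o is +6, n→u is +7, e→m is +8 — the shift increases by 1 each position. Letter i (0-indexed) is shifted by i+5, so successive shifts are 5, 6, 7, ….
On harmless: h+5=m, a+6=g, r+7=y, m+8=u, l+9=u, e+10=o, s+11=d, s+12=e.

mgyuuode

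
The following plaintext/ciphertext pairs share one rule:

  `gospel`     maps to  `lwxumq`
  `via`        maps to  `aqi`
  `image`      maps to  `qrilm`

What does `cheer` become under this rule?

hmmmw

The shift depends on letter class: consonant g→l is +5, but vowel o→w is +8. Vowels shift forward by 8 and consonants shift forward by 5.
On cheer: c(cons)+5=h, h(cons)+5=m, e(vowel)+8=m, e(vowel)+8=m, r(cons)+5=w.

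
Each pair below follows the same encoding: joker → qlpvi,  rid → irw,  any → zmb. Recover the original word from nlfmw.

mound

Each pair mirrors across the alphabet (j↔q, o↔l, k↔p): positions sum to 25. Letters are reflected about the middle of the alphabet (position → 25−position): Atbash.
Decoding nlfmw: n↔m, l↔o, f↔u, m↔n, w↔d.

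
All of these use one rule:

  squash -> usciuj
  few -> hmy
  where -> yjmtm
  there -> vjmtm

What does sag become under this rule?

uii

The shift depends on letter class: consonant s→u is +2, but vowel u→c is +8. Two shifts are in play — +8 for a/e/i/o/u, +2 for every other letter.
For sag: s(cons)+2=u, a(vowel)+8=i, g(cons)+2=i.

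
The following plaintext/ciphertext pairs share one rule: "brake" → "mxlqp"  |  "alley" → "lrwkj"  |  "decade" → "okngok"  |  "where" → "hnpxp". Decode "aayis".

Shifts by position in brake: pos 0: b→m (+11), pos 1: r→x (+6), pos 2: a→l (+11), pos 3: k→q (+6) — repeating every 2. The shifts repeat in a cycle of length 2: positions 0,1,… shift by +11, +6, then the pattern repeats.
Undoing it on aayis: a−11=p, a−6=u, y−11=n, i−6=c, s−11=h.

punch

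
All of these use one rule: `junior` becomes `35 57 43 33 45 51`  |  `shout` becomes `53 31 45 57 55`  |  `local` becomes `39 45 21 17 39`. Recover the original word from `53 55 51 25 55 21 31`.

stretch

j(#10)→35 and u(#21)→57: differences scale by 2, so n = 2·pos + 15. With a=1..z=26, the number is 2·pos + 15.
Reversing it on 53 55 51 25 55 21 31: 53→(53−15)÷2=19=s, 55→(55−15)÷2=20=t, 51→(51−15)÷2=18=r, 25→(25−15)÷2=5=e, 55→(55−15)÷2=20=t, 21→(21−15)÷2=3=c, 31→(31−15)÷2=8=h.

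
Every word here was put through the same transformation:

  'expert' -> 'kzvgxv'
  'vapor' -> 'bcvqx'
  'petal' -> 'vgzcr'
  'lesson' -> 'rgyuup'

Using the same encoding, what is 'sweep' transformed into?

The shifts repeat in a cycle of length 2: positions 0,1,… shift by +6, +2, then the pattern repeats.
On sweep: s+6=y, w+2=y, e+6=k, e+2=g, p+6=v.

yykgv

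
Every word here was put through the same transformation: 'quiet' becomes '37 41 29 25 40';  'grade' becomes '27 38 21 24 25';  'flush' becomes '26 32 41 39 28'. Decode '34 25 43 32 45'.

newly

q is letter #17 and maps to 37: an offset of 20. Each letter is replaced by its alphabet position (a=1..z=26) + 20.
Decoding 34 25 43 32 45: 34→(34−20)÷1=14=n, 25→(25−20)÷1=5=e, 43→(43−20)÷1=23=w, 32→(32−20)÷1=12=l, 45→(45−20)÷1=25=y.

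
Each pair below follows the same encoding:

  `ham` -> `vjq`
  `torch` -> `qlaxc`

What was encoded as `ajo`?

far

The output letters match the input read backwards, each shifted +9: ham reversed is mah. Read the word backwards and shift each letter +9.
Decoding ajo: shift back: a−9=r, j−9=a, o−9=f → raf; then reverse → far.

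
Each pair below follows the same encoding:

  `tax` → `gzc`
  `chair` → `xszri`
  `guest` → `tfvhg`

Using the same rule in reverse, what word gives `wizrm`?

Each pair mirrors across the alphabet (t↔g, a↔z, x↔c): positions sum to 25. Each letter is replaced by its mirror in the alphabet: a↔z, b↔y, c↔x, and so on (the Atbash cipher).
Undoing it on wizrm: w↔d, i↔r, z↔a, r↔i, m↔n.

drain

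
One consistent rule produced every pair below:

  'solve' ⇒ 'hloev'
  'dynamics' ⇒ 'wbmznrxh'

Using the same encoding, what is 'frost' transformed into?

uilhg

Letters are reflected about the middle of the alphabet (position → 25−position): Atbash.
On frost: f↔u, r↔i, o↔l, s↔h, t↔g.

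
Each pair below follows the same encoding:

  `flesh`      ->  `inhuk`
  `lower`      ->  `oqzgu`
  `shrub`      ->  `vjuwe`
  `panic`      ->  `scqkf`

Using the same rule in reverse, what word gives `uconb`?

Shifts by position in flesh: pos 0: f→i (+3), pos 1: l→n (+2), pos 2: e→h (+3), pos 3: s→u (+2) — repeating every 2. The shifts repeat in a cycle of length 2: positions 0,1,… shift by +3, +2, then the pattern repeats.
Undoing it on uconb: u−3=r, c−2=a, o−3=l, n−2=l, b−3=y.

rally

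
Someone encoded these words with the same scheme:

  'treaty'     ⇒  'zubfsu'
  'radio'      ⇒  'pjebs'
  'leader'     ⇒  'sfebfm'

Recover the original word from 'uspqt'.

The output letters match the input read backwards, each shifted +1: treaty reversed is ytaert. The word is reversed, then every letter is shifted forward by 1.
Undoing it on uspqt: shift back: u−1=t, s−1=r, p−1=o, q−1=p, t−1=s → trops; then reverse → sport.

sport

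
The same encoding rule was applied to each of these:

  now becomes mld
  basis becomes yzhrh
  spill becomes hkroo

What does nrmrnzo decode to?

Each pair mirrors across the alphabet (n↔m, o↔l, w↔d): positions sum to 25. Letters are reflected about the middle of the alphabet (position → 25−position): Atbash.
Reversing it on nrmrnzo: n↔m, r↔i, m↔n, r↔i, n↔m, z↔a, o↔l.

minimal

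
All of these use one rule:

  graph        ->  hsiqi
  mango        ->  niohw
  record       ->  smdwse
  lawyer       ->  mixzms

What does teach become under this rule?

Two shifts are in play — +8 for a/e/i/o/u, +1 for every other letter.
For teach: t(cons)+1=u, e(vowel)+8=m, a(vowel)+8=i, c(cons)+1=d, h(cons)+1=i.

umidi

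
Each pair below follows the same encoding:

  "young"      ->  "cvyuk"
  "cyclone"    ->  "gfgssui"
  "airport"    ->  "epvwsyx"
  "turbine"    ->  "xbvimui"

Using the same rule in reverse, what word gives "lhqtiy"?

hammer

Shifts by position in young: pos 0: y→c (+4), pos 1: o→v (+7), pos 2: u→y (+4), pos 3: n→u (+7) — repeating every 2. It's a Vigenère-style cipher with numeric key [4,7]: position i shifts by key[i mod 2].
Decoding lhqtiy: l−4=h, h−7=a, q−4=m, t−7=m, i−4=e, y−7=r.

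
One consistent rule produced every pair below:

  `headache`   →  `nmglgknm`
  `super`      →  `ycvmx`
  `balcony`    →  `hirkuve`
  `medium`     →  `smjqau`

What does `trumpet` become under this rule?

zzauvmz

A repeating key of period 2 is used — shifts +6, +8 over and over.
Applying it to trumpet: t+6=z, r+8=z, u+6=a, m+8=u, p+6=v, e+8=m, t+6=z.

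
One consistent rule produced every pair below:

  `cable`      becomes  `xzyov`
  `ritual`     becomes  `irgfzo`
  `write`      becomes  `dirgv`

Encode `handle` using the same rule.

szmwov

Each pair mirrors across the alphabet (c↔x, a↔z, b↔y): positions sum to 25. This is the alphabet-reversal cipher (Atbash): a becomes z, b becomes y, etc.
Applying it to handle: h↔s, a↔z, n↔m, d↔w, l↔o, e↔v.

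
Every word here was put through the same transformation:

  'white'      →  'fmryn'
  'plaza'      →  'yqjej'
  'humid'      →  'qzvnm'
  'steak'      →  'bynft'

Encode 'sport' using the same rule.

buxwc

Shifts by position in white: pos 0: w→f (+9), pos 1: h→m (+5), pos 2: i→r (+9), pos 3: t→y (+5) — repeating every 2. It's a Vigenère-style cipher with numeric key [9,5]: position i shifts by key[i mod 2].
For sport: s+9=b, p+5=u, o+9=x, r+5=w, t+9=c.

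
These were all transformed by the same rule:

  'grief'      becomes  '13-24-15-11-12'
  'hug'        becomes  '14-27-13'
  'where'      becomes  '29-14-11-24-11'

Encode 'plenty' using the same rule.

g is letter #7 and maps to 13: an offset of 6. Each letter is replaced by its alphabet position (a=1..z=26) + 6.
On plenty: p=16→22, l=12→18, e=5→11, n=14→20, t=20→26, y=25→31.

22-18-11-20-26-31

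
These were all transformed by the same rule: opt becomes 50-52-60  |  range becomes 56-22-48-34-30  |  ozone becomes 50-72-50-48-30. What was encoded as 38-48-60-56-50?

intro

o(#15)→50 and p(#16)→52: differences scale by 2, so n = 2·pos + 20. With a=1..z=26, the number is 2·pos + 20.
Undoing it on 38-48-60-56-50: 38→(38−20)÷2=9=i, 48→(48−20)÷2=14=n, 60→(60−20)÷2=20=t, 56→(56−20)÷2=18=r, 50→(50−20)÷2=15=o.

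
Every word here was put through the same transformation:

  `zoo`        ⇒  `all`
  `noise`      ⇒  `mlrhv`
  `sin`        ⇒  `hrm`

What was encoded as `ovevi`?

lever

This is the alphabet-reversal cipher (Atbash): a becomes z, b becomes y, etc.
Reversing it on ovevi: o↔l, v↔e, e↔v, v↔e, i↔r.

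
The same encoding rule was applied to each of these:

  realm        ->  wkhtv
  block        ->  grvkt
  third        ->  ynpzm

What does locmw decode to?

Each letter shifts forward by (position + 5), i.e. 5, 6, 7, … — the shift grows by one for each successive letter.
Reversing it on locmw: l−5=g, o−6=i, c−7=v, m−8=e, w−9=n.

given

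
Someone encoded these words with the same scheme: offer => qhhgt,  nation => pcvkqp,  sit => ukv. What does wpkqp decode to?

union

Compare letters: o→q is +2, f→h is +2, f→h is +2 — a constant shift. This is a Caesar cipher with shift 2.
Decoding wpkqp: w−2=u, p−2=n, k−2=i, q−2=o, p−2=n.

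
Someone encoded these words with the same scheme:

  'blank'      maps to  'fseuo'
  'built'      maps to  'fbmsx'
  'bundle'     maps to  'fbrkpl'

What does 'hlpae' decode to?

Shifts by position in blank: pos 0: b→f (+4), pos 1: l→s (+7), pos 2: a→e (+4), pos 3: n→u (+7) — repeating every 2. It's a Vigenère-style cipher with numeric key [4,7]: position i shifts by key[i mod 2].
Reversing it on hlpae: h−4=d, l−7=e, p−4=l, a−7=t, e−4=a.

delta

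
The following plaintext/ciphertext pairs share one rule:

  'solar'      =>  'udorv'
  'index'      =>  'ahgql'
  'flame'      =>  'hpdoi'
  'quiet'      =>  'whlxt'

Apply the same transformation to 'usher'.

uhkvx

Read the word backwards and shift each letter +3.
For usher: reverse → rehsu; then shift: r+3=u, e+3=h, h+3=k, s+3=v, u+3=x.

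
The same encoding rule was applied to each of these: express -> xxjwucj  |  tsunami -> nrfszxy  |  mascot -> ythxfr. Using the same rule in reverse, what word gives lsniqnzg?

The output letters match the input read backwards, each shifted +5: express reversed is sserpxe. Read the word backwards and shift each letter +5.
Decoding lsniqnzg: shift back: l−5=g, s−5=n, n−5=i, i−5=d, q−5=l, n−5=i, z−5=u, g−5=b → gnidliub; then reverse → building.

building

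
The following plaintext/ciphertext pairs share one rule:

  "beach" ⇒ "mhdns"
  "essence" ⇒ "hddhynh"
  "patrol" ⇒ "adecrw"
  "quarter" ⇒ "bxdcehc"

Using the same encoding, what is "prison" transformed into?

acldry

The shift depends on letter class: consonant b→m is +11, but vowel e→h is +3. Vowels shift forward by 3 and consonants shift forward by 11.
Applying it to prison: p(cons)+11=a, r(cons)+11=c, i(vowel)+3=l, s(cons)+11=d, o(vowel)+3=r, n(cons)+11=y.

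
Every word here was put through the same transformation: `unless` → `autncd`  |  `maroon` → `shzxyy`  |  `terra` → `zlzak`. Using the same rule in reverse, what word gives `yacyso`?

stupid

Letter i (0-indexed) is shifted by i+6, so successive shifts are 6, 7, 8, ….
Reversing it on yacyso: y−6=s, a−7=t, c−8=u, y−9=p, s−10=i, o−11=d.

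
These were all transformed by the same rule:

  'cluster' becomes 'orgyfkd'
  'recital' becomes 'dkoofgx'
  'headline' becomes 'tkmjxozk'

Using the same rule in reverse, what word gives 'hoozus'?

It's a Vigenère-style cipher with numeric key [12,6]: position i shifts by key[i mod 2].
Reversing it on hoozus: h−12=v, o−6=i, o−12=c, z−6=t, u−12=i, s−6=m.

victim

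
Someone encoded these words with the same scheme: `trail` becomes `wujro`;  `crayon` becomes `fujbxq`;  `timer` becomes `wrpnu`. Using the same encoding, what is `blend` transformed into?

eonqg

The shift depends on letter class: consonant t→w is +3, but vowel a→j is +9. Vowels shift forward by 9 and consonants shift forward by 3.
Applying it to blend: b(cons)+3=e, l(cons)+3=o, e(vowel)+9=n, n(cons)+3=q, d(cons)+3=g.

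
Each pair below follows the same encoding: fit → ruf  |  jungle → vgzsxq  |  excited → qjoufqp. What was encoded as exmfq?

slate

Compare letters: f→r is +12, i→u is +12, t→f is +12 — a constant shift. This is a Caesar cipher with shift 12.
Decoding exmfq: e−12=s, x−12=l, m−12=a, f−12=t, q−12=e.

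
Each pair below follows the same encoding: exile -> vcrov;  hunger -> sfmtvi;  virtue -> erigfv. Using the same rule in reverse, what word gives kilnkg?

Each pair mirrors across the alphabet (e↔v, x↔c, i↔r): positions sum to 25. Letters are reflected about the middle of the alphabet (position → 25−position): Atbash.
Undoing it on kilnkg: k↔p, i↔r, l↔o, n↔m, k↔p, g↔t.

prompt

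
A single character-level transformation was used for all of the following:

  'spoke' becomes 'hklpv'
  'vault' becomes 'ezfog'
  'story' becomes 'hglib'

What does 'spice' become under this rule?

hkrxv

Each pair mirrors across the alphabet (s↔h, p↔k, o↔l): positions sum to 25. Each letter is replaced by its mirror in the alphabet: a↔z, b↔y, c↔x, and so on (the Atbash cipher).
On spice: s↔h, p↔k, i↔r, c↔x, e↔v.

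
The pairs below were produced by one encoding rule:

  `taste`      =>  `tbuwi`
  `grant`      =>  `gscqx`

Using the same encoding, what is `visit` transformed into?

In taste: t→t is +0, a→b is +1, s→u is +2, t→w is +3 — the shift increases by 1 each position. Each letter shifts forward by its position index (0, 1, 2, …) — the shift grows by one for each successive letter.
Applying it to visit: v+0=v, i+1=j, s+2=u, i+3=l, t+4=x.

vjulx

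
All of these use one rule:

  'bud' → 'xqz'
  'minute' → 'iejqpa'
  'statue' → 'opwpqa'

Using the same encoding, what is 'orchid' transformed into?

knydez

Compare letters: b→x is +22, u→q is +22, d→z is +22 — a constant shift. Each letter is shifted forward by 22 in the alphabet (a Caesar shift of +22).
On orchid: o+22=k, r+22=n, c+22=y, h+22=d, i+22=e, d+22=z.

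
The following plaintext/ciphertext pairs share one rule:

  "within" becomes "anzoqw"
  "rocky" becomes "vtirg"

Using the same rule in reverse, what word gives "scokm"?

In within: w→a is +4, i→n is +5, t→z is +6, h→o is +7 — the shift increases by 1 each position. Each letter shifts forward by (position + 4), i.e. 4, 5, 6, … — the shift grows by one for each successive letter.
Undoing it on scokm: s−4=o, c−5=x, o−6=i, k−7=d, m−8=e.

oxide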